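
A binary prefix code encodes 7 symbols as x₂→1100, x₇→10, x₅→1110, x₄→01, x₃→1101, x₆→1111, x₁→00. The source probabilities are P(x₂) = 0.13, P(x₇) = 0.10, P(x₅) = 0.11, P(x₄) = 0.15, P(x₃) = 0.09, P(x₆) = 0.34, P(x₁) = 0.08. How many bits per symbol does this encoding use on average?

3.34 bits/symbol

L̄ = Σ pᵢ·ℓᵢ = 0.13·4 + 0.10·2 + 0.11·4 + 0.15·2 + 0.09·4 + 0.34·4 + 0.08·2 = 3.34 bits/symbol.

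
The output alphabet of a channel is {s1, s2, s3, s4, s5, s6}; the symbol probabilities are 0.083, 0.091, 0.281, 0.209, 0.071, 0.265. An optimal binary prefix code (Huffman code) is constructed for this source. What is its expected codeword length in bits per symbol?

2.399 bits/symbol

Repeatedly combine the two least-probable nodes; the expected code length is the sum of the merged weights.
merge 71/1000 + 83/1000 → 77/500
merge 91/1000 + 77/500 → 49/200
merge 209/1000 + 49/200 → 227/500
merge 53/200 + 281/1000 → 273/500
merge 227/500 + 273/500 → 1
L = 77/500 + 49/200 + 227/500 + 273/500 + 1 = 2399/1000 = 2.399 bits/symbol.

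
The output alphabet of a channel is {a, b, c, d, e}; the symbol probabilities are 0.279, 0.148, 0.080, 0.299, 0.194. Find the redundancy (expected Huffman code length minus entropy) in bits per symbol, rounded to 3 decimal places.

Entropy H = −Σ p log₂ p ≈ 2.1930 bits.
Huffman merges: 2/25+37/250→57/250; 97/500+57/250→211/500; 279/1000+299/1000→289/500; 211/500+289/500→1. L = 557/250 ≈ 2.2280.
L − H = 2.2280 − 2.1930 = 0.035 bits.

0.035 bits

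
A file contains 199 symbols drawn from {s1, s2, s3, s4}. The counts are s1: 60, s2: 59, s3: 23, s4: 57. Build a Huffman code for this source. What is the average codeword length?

2 bits/symbol

Probabilities are the counts divided by 199.
Repeatedly combine the two least-probable nodes; the expected code length is the sum of the merged weights.
merge 23/199 + 57/199 → 80/199
merge 59/199 + 60/199 → 119/199
merge 80/199 + 119/199 → 1
L = 80/199 + 119/199 + 1 = 2 bits/symbol.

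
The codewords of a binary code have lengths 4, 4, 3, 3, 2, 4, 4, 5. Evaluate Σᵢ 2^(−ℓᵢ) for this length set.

With common denominator 2^5 = 32: Σ 2^(−ℓᵢ) = 2/32 + 2/32 + 4/32 + 4/32 + 8/32 + 2/32 + 2/32 + 1/32 = 25/32 = 0.78125.

0.78125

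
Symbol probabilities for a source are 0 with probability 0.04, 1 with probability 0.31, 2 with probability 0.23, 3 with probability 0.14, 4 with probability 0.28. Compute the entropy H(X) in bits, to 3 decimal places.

2.109 bits

H = −Σ pᵢ log₂ pᵢ.
−0.04·log₂(0.04) = 0.1858
−0.31·log₂(0.31) = 0.5238
−0.23·log₂(0.23) = 0.4877
−0.14·log₂(0.14) = 0.3971
−0.28·log₂(0.28) = 0.5142
Sum ≈ 2.1085 → 2.109 bits.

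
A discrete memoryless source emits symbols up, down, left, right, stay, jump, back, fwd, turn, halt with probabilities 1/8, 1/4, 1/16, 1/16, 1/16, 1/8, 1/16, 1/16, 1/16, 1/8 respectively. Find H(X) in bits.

3.125 bits

Each probability is a power of 1/2, so log₂(1/p) is an integer.
H = Σ p·log₂(1/p) = 1/8·3 + 1/4·2 + 1/16·4 + 1/16·4 + 1/16·4 + 1/8·3 + 1/16·4 + 1/16·4 + 1/16·4 + 1/8·3 = 3.125 bits.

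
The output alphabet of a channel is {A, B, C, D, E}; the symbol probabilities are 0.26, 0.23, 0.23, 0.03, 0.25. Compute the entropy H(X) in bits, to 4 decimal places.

2.1324 bits

H = −Σ pᵢ log₂ pᵢ.
−0.26·log₂(0.26) = 0.5053
−0.23·log₂(0.23) = 0.4877
−0.23·log₂(0.23) = 0.4877
−0.03·log₂(0.03) = 0.1518
−0.25·log₂(0.25) = 0.5000
Sum ≈ 2.1324 → 2.1324 bits.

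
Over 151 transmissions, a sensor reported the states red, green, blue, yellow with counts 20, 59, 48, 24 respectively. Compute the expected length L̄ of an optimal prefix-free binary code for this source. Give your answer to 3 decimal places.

Probabilities are the counts divided by 151.
Repeatedly combine the two least-probable nodes; the expected code length is the sum of the merged weights.
merge 20/151 + 24/151 → 44/151
merge 44/151 + 48/151 → 92/151
merge 59/151 + 92/151 → 1
L = 44/151 + 92/151 + 1 = 287/151 ≈ 1.901 bits/symbol.

1.901 bits/symbol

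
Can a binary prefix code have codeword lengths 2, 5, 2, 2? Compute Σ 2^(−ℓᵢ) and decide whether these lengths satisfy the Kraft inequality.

0.78125; yes

With common denominator 2^5 = 32: Σ 2^(−ℓᵢ) = 8/32 + 1/32 + 8/32 + 8/32 = 25/32 = 0.78125.
Kraft's inequality requires Σ ≤ 1; here Σ = 0.78125 ≤ 1, so such a prefix code exists.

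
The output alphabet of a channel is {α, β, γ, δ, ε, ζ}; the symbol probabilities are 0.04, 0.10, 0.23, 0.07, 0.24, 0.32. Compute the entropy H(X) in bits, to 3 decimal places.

2.294 bits

H = −Σ pᵢ log₂ pᵢ.
−0.04·log₂(0.04) = 0.1858
−0.10·log₂(0.10) = 0.3322
−0.23·log₂(0.23) = 0.4877
−0.07·log₂(0.07) = 0.2686
−0.24·log₂(0.24) = 0.4941
−0.32·log₂(0.32) = 0.5260
Sum ≈ 2.2943 → 2.294 bits.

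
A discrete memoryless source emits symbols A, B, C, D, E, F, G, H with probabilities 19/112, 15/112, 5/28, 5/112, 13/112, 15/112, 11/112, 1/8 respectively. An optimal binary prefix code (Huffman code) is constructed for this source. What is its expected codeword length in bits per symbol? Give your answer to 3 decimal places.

Repeatedly combine the two least-probable nodes; the expected code length is the sum of the merged weights.
merge 5/112 + 11/112 → 1/7
merge 13/112 + 1/8 → 27/112
merge 15/112 + 15/112 → 15/56
merge 1/7 + 19/112 → 5/16
merge 5/28 + 27/112 → 47/112
merge 15/56 + 5/16 → 65/112
merge 47/112 + 65/112 → 1
L = 1/7 + 27/112 + 15/56 + 5/16 + 47/112 + 65/112 + 1 = 83/28 ≈ 2.964 bits/symbol.

2.964 bits/symbol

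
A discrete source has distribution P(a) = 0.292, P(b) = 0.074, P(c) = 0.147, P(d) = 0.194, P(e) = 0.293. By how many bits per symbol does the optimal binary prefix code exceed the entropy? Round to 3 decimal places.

Entropy H = −Σ p log₂ p ≈ 2.1811 bits.
Huffman merges: 37/500+147/1000→221/1000; 97/500+221/1000→83/200; 73/250+293/1000→117/200; 83/200+117/200→1. L = 2221/1000 ≈ 2.2210.
L − H = 2.2210 − 2.1811 = 0.040 bits.

0.040 bits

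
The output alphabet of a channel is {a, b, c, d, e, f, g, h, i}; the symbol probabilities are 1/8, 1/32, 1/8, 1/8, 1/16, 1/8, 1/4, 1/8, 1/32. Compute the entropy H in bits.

Each probability is a power of 1/2, so log₂(1/p) is an integer.
H = Σ p·log₂(1/p) = 1/8·3 + 1/32·5 + 1/8·3 + 1/8·3 + 1/16·4 + 1/8·3 + 1/4·2 + 1/8·3 + 1/32·5 = 2.9375 bits.

2.9375 bits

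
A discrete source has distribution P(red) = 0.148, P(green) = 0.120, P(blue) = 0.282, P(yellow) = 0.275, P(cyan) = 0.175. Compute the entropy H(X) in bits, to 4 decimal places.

H = −Σ pᵢ log₂ pᵢ.
−0.148·log₂(0.148) = 0.4079
−0.120·log₂(0.120) = 0.3671
−0.282·log₂(0.282) = 0.5150
−0.275·log₂(0.275) = 0.5122
−0.175·log₂(0.175) = 0.4401
Sum ≈ 2.2422 → 2.2422 bits.

2.2422 bits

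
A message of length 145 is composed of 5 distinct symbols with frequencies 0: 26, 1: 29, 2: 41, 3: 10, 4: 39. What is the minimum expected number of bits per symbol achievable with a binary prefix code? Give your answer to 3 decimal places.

Probabilities are the counts divided by 145.
Repeatedly combine the two least-probable nodes; the expected code length is the sum of the merged weights.
merge 2/29 + 26/145 → 36/145
merge 1/5 + 36/145 → 13/29
merge 39/145 + 41/145 → 16/29
merge 13/29 + 16/29 → 1
L = 36/145 + 13/29 + 16/29 + 1 = 326/145 ≈ 2.248 bits/symbol.

2.248 bits/symbol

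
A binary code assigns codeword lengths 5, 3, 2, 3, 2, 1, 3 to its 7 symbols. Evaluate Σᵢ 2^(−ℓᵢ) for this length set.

With common denominator 2^5 = 32: Σ 2^(−ℓᵢ) = 1/32 + 4/32 + 8/32 + 4/32 + 8/32 + 16/32 + 4/32 = 45/32 = 1.40625.

1.40625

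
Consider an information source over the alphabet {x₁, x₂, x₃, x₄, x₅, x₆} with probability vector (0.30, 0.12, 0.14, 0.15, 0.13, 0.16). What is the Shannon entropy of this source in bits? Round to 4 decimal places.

H = −Σ pᵢ log₂ pᵢ.
−0.30·log₂(0.30) = 0.5211
−0.12·log₂(0.12) = 0.3671
−0.14·log₂(0.14) = 0.3971
−0.15·log₂(0.15) = 0.4105
−0.13·log₂(0.13) = 0.3826
−0.16·log₂(0.16) = 0.4230
Sum ≈ 2.5015 → 2.5015 bits.

2.5015 bits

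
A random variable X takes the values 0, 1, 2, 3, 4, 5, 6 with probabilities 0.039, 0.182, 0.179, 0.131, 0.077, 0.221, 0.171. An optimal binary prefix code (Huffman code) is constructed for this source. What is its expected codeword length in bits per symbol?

Repeatedly combine the two least-probable nodes; the expected code length is the sum of the merged weights.
merge 39/1000 + 77/1000 → 29/250
merge 29/250 + 131/1000 → 247/1000
merge 171/1000 + 179/1000 → 7/20
merge 91/500 + 221/1000 → 403/1000
merge 247/1000 + 7/20 → 597/1000
merge 403/1000 + 597/1000 → 1
L = 29/250 + 247/1000 + 7/20 + 403/1000 + 597/1000 + 1 = 2713/1000 = 2.713 bits/symbol.

2.713 bits/symbol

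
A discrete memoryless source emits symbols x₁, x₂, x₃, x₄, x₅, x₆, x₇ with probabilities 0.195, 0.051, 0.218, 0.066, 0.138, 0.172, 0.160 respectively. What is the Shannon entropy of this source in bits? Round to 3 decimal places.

H = −Σ pᵢ log₂ pᵢ.
−0.195·log₂(0.195) = 0.4599
−0.051·log₂(0.051) = 0.2190
−0.218·log₂(0.218) = 0.4791
−0.066·log₂(0.066) = 0.2588
−0.138·log₂(0.138) = 0.3943
−0.172·log₂(0.172) = 0.4368
−0.160·log₂(0.160) = 0.4230
Sum ≈ 2.6709 → 2.671 bits.

2.671 bits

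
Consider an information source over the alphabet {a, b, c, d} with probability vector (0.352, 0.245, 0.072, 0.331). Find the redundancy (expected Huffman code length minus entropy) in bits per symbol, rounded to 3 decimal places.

Entropy H = −Σ p log₂ p ≈ 1.8287 bits.
Huffman merges: 9/125+49/200→317/1000; 317/1000+331/1000→81/125; 44/125+81/125→1. L = 393/200 ≈ 1.9650.
L − H = 1.9650 − 1.8287 = 0.136 bits.

0.136 bits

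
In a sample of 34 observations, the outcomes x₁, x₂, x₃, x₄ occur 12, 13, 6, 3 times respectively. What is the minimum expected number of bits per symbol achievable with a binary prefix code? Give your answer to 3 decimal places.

1.882 bits/symbol

Probabilities are the counts divided by 34.
Repeatedly combine the two least-probable nodes; the expected code length is the sum of the merged weights.
merge 3/34 + 3/17 → 9/34
merge 9/34 + 6/17 → 21/34
merge 13/34 + 21/34 → 1
L = 9/34 + 21/34 + 1 = 32/17 ≈ 1.882 bits/symbol.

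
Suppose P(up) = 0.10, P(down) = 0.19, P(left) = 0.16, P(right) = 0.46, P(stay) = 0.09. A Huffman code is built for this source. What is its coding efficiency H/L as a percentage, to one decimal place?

Entropy H = −Σ p log₂ p ≈ 2.0384 bits.
Huffman merges: 9/100+1/10→19/100; 4/25+19/100→7/20; 19/100+7/20→27/50; 23/50+27/50→1. L = 52/25 ≈ 2.0800.
Efficiency = H/L = 2.0384/2.0800 = 98.0%.

98.0%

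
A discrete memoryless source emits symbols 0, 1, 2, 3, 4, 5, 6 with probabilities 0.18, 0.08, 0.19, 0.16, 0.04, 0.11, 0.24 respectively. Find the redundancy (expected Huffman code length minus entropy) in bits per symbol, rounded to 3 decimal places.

0.045 bits

Entropy H = −Σ p log₂ p ≈ 2.6452 bits.
Huffman merges: 1/25+2/25→3/25; 11/100+3/25→23/100; 4/25+9/50→17/50; 19/100+23/100→21/50; 6/25+17/50→29/50; 21/50+29/50→1. L = 269/100 ≈ 2.6900.
L − H = 2.6900 − 2.6452 = 0.045 bits.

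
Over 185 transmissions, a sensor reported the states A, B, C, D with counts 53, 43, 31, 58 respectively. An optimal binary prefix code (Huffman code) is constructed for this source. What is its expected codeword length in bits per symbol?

2 bits/symbol

Probabilities are the counts divided by 185.
Repeatedly combine the two least-probable nodes; the expected code length is the sum of the merged weights.
merge 31/185 + 43/185 → 2/5
merge 53/185 + 58/185 → 3/5
merge 2/5 + 3/5 → 1
L = 2/5 + 3/5 + 1 = 2 bits/symbol.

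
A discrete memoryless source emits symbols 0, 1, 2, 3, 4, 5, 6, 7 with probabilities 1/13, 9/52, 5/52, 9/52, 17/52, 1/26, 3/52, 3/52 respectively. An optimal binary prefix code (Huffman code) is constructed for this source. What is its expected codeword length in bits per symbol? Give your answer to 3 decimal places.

2.731 bits/symbol

Repeatedly combine the two least-probable nodes; the expected code length is the sum of the merged weights.
merge 1/26 + 3/52 → 5/52
merge 3/52 + 1/13 → 7/52
merge 5/52 + 5/52 → 5/26
merge 7/52 + 9/52 → 4/13
merge 9/52 + 5/26 → 19/52
merge 4/13 + 17/52 → 33/52
merge 19/52 + 33/52 → 1
L = 5/52 + 7/52 + 5/26 + 4/13 + 19/52 + 33/52 + 1 = 71/26 ≈ 2.731 bits/symbol.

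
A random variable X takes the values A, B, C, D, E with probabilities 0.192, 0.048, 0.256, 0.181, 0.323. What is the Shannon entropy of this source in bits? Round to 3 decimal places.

2.144 bits

H = −Σ pᵢ log₂ pᵢ.
−0.192·log₂(0.192) = 0.4571
−0.048·log₂(0.048) = 0.2103
−0.256·log₂(0.256) = 0.5032
−0.181·log₂(0.181) = 0.4463
−0.323·log₂(0.323) = 0.5266
Sum ≈ 2.1436 → 2.144 bits.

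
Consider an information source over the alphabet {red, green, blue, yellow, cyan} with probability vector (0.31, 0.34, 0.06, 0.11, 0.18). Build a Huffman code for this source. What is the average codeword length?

Repeatedly combine the two least-probable nodes; the expected code length is the sum of the merged weights.
merge 3/50 + 11/100 → 17/100
merge 17/100 + 9/50 → 7/20
merge 31/100 + 17/50 → 13/20
merge 7/20 + 13/20 → 1
L = 17/100 + 7/20 + 13/20 + 1 = 217/100 = 2.17 bits/symbol.

2.17 bits/symbol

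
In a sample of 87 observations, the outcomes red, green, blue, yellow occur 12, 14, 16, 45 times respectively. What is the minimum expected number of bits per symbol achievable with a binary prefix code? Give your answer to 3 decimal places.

Probabilities are the counts divided by 87.
Repeatedly combine the two least-probable nodes; the expected code length is the sum of the merged weights.
merge 4/29 + 14/87 → 26/87
merge 16/87 + 26/87 → 14/29
merge 14/29 + 15/29 → 1
L = 26/87 + 14/29 + 1 = 155/87 ≈ 1.782 bits/symbol.

1.782 bits/symbol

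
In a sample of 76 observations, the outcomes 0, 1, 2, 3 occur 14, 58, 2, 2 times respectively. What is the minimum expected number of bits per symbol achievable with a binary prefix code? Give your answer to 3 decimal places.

1.289 bits/symbol

Probabilities are the counts divided by 76.
Repeatedly combine the two least-probable nodes; the expected code length is the sum of the merged weights.
merge 1/38 + 1/38 → 1/19
merge 1/19 + 7/38 → 9/38
merge 9/38 + 29/38 → 1
L = 1/19 + 9/38 + 1 = 49/38 ≈ 1.289 bits/symbol.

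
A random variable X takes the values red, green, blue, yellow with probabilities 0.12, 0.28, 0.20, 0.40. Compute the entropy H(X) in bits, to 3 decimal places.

1.874 bits

H = −Σ pᵢ log₂ pᵢ.
−0.12·log₂(0.12) = 0.3671
−0.28·log₂(0.28) = 0.5142
−0.20·log₂(0.20) = 0.4644
−0.40·log₂(0.40) = 0.5288
Sum ≈ 1.8744 → 1.874 bits.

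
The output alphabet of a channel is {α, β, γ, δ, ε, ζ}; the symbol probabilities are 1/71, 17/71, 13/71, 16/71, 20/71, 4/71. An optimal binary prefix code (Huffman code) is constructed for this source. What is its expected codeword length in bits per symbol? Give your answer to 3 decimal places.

Repeatedly combine the two least-probable nodes; the expected code length is the sum of the merged weights.
merge 1/71 + 4/71 → 5/71
merge 5/71 + 13/71 → 18/71
merge 16/71 + 17/71 → 33/71
merge 18/71 + 20/71 → 38/71
merge 33/71 + 38/71 → 1
L = 5/71 + 18/71 + 33/71 + 38/71 + 1 = 165/71 ≈ 2.324 bits/symbol.

2.324 bits/symbol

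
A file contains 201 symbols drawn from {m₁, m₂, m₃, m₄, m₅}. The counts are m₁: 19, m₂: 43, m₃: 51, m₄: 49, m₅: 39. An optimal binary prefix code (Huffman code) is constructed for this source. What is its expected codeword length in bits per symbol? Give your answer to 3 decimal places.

2.289 bits/symbol

Probabilities are the counts divided by 201.
Repeatedly combine the two least-probable nodes; the expected code length is the sum of the merged weights.
merge 19/201 + 13/67 → 58/201
merge 43/201 + 49/201 → 92/201
merge 17/67 + 58/201 → 109/201
merge 92/201 + 109/201 → 1
L = 58/201 + 92/201 + 109/201 + 1 = 460/201 ≈ 2.289 bits/symbol.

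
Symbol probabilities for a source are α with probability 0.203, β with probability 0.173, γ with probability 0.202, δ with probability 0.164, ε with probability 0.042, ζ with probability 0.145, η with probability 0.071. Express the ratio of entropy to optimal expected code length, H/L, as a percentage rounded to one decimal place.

Entropy H = −Σ p log₂ p ≈ 2.6657 bits.
Huffman merges: 21/500+71/1000→113/1000; 113/1000+29/200→129/500; 41/250+173/1000→337/1000; 101/500+203/1000→81/200; 129/500+337/1000→119/200; 81/200+119/200→1. L = 677/250 ≈ 2.7080.
Efficiency = H/L = 2.6657/2.7080 = 98.4%.

98.4%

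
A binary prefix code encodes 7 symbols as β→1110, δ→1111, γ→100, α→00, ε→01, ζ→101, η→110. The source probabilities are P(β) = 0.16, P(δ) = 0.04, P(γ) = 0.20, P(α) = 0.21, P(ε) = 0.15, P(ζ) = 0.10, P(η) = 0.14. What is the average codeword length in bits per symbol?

L̄ = Σ pᵢ·ℓᵢ = 0.16·4 + 0.04·4 + 0.20·3 + 0.21·2 + 0.15·2 + 0.10·3 + 0.14·3 = 2.84 bits/symbol.

2.84 bits/symbol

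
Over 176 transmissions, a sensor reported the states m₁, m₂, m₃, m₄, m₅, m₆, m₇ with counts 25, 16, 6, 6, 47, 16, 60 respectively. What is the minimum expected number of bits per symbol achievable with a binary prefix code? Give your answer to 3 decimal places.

Probabilities are the counts divided by 176.
Repeatedly combine the two least-probable nodes; the expected code length is the sum of the merged weights.
merge 3/88 + 3/88 → 3/44
merge 3/44 + 1/11 → 7/44
merge 1/11 + 25/176 → 41/176
merge 7/44 + 41/176 → 69/176
merge 47/176 + 15/44 → 107/176
merge 69/176 + 107/176 → 1
L = 3/44 + 7/44 + 41/176 + 69/176 + 107/176 + 1 = 433/176 ≈ 2.460 bits/symbol.

2.460 bits/symbol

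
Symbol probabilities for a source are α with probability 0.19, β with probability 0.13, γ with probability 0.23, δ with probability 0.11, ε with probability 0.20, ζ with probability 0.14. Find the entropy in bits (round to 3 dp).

H = −Σ pᵢ log₂ pᵢ.
−0.19·log₂(0.19) = 0.4552
−0.13·log₂(0.13) = 0.3826
−0.23·log₂(0.23) = 0.4877
−0.11·log₂(0.11) = 0.3503
−0.20·log₂(0.20) = 0.4644
−0.14·log₂(0.14) = 0.3971
Sum ≈ 2.5373 → 2.537 bits.

2.537 bits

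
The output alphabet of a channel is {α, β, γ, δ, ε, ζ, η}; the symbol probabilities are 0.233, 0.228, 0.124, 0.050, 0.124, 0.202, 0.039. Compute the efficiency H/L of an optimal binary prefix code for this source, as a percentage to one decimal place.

98.5%

Entropy H = −Σ p log₂ p ≈ 2.5876 bits.
Huffman merges: 39/1000+1/20→89/1000; 89/1000+31/250→213/1000; 31/250+101/500→163/500; 213/1000+57/250→441/1000; 233/1000+163/500→559/1000; 441/1000+559/1000→1. L = 657/250 ≈ 2.6280.
Efficiency = H/L = 2.5876/2.6280 = 98.5%.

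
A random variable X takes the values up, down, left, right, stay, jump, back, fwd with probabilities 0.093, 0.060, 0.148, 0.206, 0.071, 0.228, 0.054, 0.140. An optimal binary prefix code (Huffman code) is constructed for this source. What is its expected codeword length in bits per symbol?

2.844 bits/symbol

Repeatedly combine the two least-probable nodes; the expected code length is the sum of the merged weights.
merge 27/500 + 3/50 → 57/500
merge 71/1000 + 93/1000 → 41/250
merge 57/500 + 7/50 → 127/500
merge 37/250 + 41/250 → 39/125
merge 103/500 + 57/250 → 217/500
merge 127/500 + 39/125 → 283/500
merge 217/500 + 283/500 → 1
L = 57/500 + 41/250 + 127/500 + 39/125 + 217/500 + 283/500 + 1 = 711/250 = 2.844 bits/symbol.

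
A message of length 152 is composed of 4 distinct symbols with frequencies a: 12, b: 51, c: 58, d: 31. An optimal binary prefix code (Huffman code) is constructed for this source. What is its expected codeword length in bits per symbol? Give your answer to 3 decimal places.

Probabilities are the counts divided by 152.
Repeatedly combine the two least-probable nodes; the expected code length is the sum of the merged weights.
merge 3/38 + 31/152 → 43/152
merge 43/152 + 51/152 → 47/76
merge 29/76 + 47/76 → 1
L = 43/152 + 47/76 + 1 = 289/152 ≈ 1.901 bits/symbol.

1.901 bits/symbol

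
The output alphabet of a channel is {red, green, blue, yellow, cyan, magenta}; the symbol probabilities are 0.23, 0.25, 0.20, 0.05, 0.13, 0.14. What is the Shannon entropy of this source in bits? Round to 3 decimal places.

H = −Σ pᵢ log₂ pᵢ.
−0.23·log₂(0.23) = 0.4877
−0.25·log₂(0.25) = 0.5000
−0.20·log₂(0.20) = 0.4644
−0.05·log₂(0.05) = 0.2161
−0.13·log₂(0.13) = 0.3826
−0.14·log₂(0.14) = 0.3971
Sum ≈ 2.4479 → 2.448 bits.

2.448 bits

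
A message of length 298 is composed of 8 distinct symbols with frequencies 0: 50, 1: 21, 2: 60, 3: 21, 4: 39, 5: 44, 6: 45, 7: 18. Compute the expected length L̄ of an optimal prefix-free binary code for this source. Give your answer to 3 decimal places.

2.930 bits/symbol

Probabilities are the counts divided by 298.
Repeatedly combine the two least-probable nodes; the expected code length is the sum of the merged weights.
merge 9/149 + 21/298 → 39/298
merge 21/298 + 39/298 → 30/149
merge 39/298 + 22/149 → 83/298
merge 45/298 + 25/149 → 95/298
merge 30/149 + 30/149 → 60/149
merge 83/298 + 95/298 → 89/149
merge 60/149 + 89/149 → 1
L = 39/298 + 30/149 + 83/298 + 95/298 + 60/149 + 89/149 + 1 = 873/298 ≈ 2.930 bits/symbol.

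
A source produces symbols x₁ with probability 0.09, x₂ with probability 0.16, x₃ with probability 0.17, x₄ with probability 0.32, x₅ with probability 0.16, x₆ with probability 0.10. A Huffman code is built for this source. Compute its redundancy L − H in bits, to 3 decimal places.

0.058 bits

Entropy H = −Σ p log₂ p ≈ 2.4515 bits.
Huffman merges: 9/100+1/10→19/100; 4/25+4/25→8/25; 17/100+19/100→9/25; 8/25+8/25→16/25; 9/25+16/25→1. L = 251/100 ≈ 2.5100.
L − H = 2.5100 − 2.4515 = 0.058 bits.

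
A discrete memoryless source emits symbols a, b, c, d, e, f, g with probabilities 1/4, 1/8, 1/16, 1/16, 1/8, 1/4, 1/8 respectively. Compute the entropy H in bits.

Each probability is a power of 1/2, so log₂(1/p) is an integer.
H = Σ p·log₂(1/p) = 1/4·2 + 1/8·3 + 1/16·4 + 1/16·4 + 1/8·3 + 1/4·2 + 1/8·3 = 2.625 bits.

2.625 bits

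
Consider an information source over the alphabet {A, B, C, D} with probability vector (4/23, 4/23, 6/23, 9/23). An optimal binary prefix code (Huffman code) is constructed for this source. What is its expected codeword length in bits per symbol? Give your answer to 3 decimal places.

1.957 bits/symbol

Repeatedly combine the two least-probable nodes; the expected code length is the sum of the merged weights.
merge 4/23 + 4/23 → 8/23
merge 6/23 + 8/23 → 14/23
merge 9/23 + 14/23 → 1
L = 8/23 + 14/23 + 1 = 45/23 ≈ 1.957 bits/symbol.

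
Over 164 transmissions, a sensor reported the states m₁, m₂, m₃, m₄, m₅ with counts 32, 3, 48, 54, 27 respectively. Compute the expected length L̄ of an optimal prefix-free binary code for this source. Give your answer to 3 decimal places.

2.183 bits/symbol

Probabilities are the counts divided by 164.
Repeatedly combine the two least-probable nodes; the expected code length is the sum of the merged weights.
merge 3/164 + 27/164 → 15/82
merge 15/82 + 8/41 → 31/82
merge 12/41 + 27/82 → 51/82
merge 31/82 + 51/82 → 1
L = 15/82 + 31/82 + 51/82 + 1 = 179/82 ≈ 2.183 bits/symbol.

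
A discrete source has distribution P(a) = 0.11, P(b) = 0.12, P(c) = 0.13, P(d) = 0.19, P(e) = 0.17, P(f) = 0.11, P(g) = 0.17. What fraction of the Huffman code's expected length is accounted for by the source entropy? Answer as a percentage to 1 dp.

Entropy H = −Σ p log₂ p ≈ 2.7747 bits.
Huffman merges: 11/100+11/100→11/50; 3/25+13/100→1/4; 17/100+17/100→17/50; 19/100+11/50→41/100; 1/4+17/50→59/100; 41/100+59/100→1. L = 281/100 ≈ 2.8100.
Efficiency = H/L = 2.7747/2.8100 = 98.7%.

98.7%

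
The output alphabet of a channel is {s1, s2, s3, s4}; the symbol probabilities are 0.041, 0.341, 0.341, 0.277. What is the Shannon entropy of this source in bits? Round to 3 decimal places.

H = −Σ pᵢ log₂ pᵢ.
−0.041·log₂(0.041) = 0.1889
−0.341·log₂(0.341) = 0.5293
−0.341·log₂(0.341) = 0.5293
−0.277·log₂(0.277) = 0.5130
Sum ≈ 1.7605 → 1.761 bits.

1.761 bits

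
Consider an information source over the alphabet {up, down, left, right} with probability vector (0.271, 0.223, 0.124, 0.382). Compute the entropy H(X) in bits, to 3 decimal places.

H = −Σ pᵢ log₂ pᵢ.
−0.271·log₂(0.271) = 0.5105
−0.223·log₂(0.223) = 0.4828
−0.124·log₂(0.124) = 0.3734
−0.382·log₂(0.382) = 0.5304
Sum ≈ 1.8970 → 1.897 bits.

1.897 bits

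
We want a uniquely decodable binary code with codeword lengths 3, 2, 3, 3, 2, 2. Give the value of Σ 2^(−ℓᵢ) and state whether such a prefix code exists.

With common denominator 2^3 = 8: Σ 2^(−ℓᵢ) = 1/8 + 2/8 + 1/8 + 1/8 + 2/8 + 2/8 = 9/8 = 1.125.
Kraft's inequality requires Σ ≤ 1; here Σ = 1.125 > 1, so no such prefix code exists.

1.125; no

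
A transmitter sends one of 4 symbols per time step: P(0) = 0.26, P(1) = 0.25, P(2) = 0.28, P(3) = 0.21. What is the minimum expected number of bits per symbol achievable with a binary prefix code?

2 bits/symbol

Repeatedly combine the two least-probable nodes; the expected code length is the sum of the merged weights.
merge 21/100 + 1/4 → 23/50
merge 13/50 + 7/25 → 27/50
merge 23/50 + 27/50 → 1
L = 23/50 + 27/50 + 1 = 2 bits/symbol.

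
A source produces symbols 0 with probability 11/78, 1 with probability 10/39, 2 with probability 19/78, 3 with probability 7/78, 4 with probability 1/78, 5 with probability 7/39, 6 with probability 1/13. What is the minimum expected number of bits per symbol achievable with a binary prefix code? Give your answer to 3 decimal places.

Repeatedly combine the two least-probable nodes; the expected code length is the sum of the merged weights.
merge 1/78 + 1/13 → 7/78
merge 7/78 + 7/78 → 7/39
merge 11/78 + 7/39 → 25/78
merge 7/39 + 19/78 → 11/26
merge 10/39 + 25/78 → 15/26
merge 11/26 + 15/26 → 1
L = 7/78 + 7/39 + 25/78 + 11/26 + 15/26 + 1 = 101/39 ≈ 2.590 bits/symbol.

2.590 bits/symbol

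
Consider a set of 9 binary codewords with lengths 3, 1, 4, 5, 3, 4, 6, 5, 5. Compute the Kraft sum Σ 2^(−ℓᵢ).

With common denominator 2^6 = 64: Σ 2^(−ℓᵢ) = 8/64 + 32/64 + 4/64 + 2/64 + 8/64 + 4/64 + 1/64 + 2/64 + 2/64 = 63/64 = 0.984375.

0.984375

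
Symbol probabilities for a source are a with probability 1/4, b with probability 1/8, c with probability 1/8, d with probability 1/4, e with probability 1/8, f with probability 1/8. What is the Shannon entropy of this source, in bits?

2.5 bits

Each probability is a power of 1/2, so log₂(1/p) is an integer.
H = Σ p·log₂(1/p) = 1/4·2 + 1/8·3 + 1/8·3 + 1/4·2 + 1/8·3 + 1/8·3 = 2.5 bits.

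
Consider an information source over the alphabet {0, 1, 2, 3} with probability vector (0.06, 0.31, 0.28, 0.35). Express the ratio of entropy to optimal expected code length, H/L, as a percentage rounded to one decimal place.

Entropy H = −Σ p log₂ p ≈ 1.8116 bits.
Huffman merges: 3/50+7/25→17/50; 31/100+17/50→13/20; 7/20+13/20→1. L = 199/100 ≈ 1.9900.
Efficiency = H/L = 1.8116/1.9900 = 91.0%.

91.0%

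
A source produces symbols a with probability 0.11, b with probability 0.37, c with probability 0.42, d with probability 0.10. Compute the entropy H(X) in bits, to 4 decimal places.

1.7389 bits

H = −Σ pᵢ log₂ pᵢ.
−0.11·log₂(0.11) = 0.3503
−0.37·log₂(0.37) = 0.5307
−0.42·log₂(0.42) = 0.5256
−0.10·log₂(0.10) = 0.3322
Sum ≈ 1.7389 → 1.7389 bits.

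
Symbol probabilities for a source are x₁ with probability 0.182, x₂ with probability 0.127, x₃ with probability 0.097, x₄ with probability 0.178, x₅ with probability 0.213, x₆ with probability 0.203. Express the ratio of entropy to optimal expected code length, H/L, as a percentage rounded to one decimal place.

Entropy H = −Σ p log₂ p ≈ 2.5374 bits.
Huffman merges: 97/1000+127/1000→28/125; 89/500+91/500→9/25; 203/1000+213/1000→52/125; 28/125+9/25→73/125; 52/125+73/125→1. L = 323/125 ≈ 2.5840.
Efficiency = H/L = 2.5374/2.5840 = 98.2%.

98.2%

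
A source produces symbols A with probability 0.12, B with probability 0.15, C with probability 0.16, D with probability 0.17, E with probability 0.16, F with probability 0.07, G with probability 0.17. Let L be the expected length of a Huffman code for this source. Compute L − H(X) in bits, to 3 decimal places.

0.069 bits

Entropy H = −Σ p log₂ p ≈ 2.7614 bits.
Huffman merges: 7/100+3/25→19/100; 3/20+4/25→31/100; 4/25+17/100→33/100; 17/100+19/100→9/25; 31/100+33/100→16/25; 9/25+16/25→1. L = 283/100 ≈ 2.8300.
L − H = 2.8300 − 2.7614 = 0.069 bits.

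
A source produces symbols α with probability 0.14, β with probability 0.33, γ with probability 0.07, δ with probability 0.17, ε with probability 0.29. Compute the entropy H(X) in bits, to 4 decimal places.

2.1460 bits

H = −Σ pᵢ log₂ pᵢ.
−0.14·log₂(0.14) = 0.3971
−0.33·log₂(0.33) = 0.5278
−0.07·log₂(0.07) = 0.2686
−0.17·log₂(0.17) = 0.4346
−0.29·log₂(0.29) = 0.5179
Sum ≈ 2.1460 → 2.1460 bits.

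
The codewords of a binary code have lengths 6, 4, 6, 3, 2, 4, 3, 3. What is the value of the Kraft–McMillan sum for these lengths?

0.78125

With common denominator 2^6 = 64: Σ 2^(−ℓᵢ) = 1/64 + 4/64 + 1/64 + 8/64 + 16/64 + 4/64 + 8/64 + 8/64 = 50/64 = 0.78125.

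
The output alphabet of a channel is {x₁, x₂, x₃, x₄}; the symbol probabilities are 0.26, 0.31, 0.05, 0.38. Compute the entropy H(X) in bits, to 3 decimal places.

1.776 bits

H = −Σ pᵢ log₂ pᵢ.
−0.26·log₂(0.26) = 0.5053
−0.31·log₂(0.31) = 0.5238
−0.05·log₂(0.05) = 0.2161
−0.38·log₂(0.38) = 0.5305
Sum ≈ 1.7756 → 1.776 bits.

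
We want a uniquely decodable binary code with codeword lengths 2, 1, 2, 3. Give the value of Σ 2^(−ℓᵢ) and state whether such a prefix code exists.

1.125; no

With common denominator 2^3 = 8: Σ 2^(−ℓᵢ) = 2/8 + 4/8 + 2/8 + 1/8 = 9/8 = 1.125.
Kraft's inequality requires Σ ≤ 1; here Σ = 1.125 > 1, so no such prefix code exists.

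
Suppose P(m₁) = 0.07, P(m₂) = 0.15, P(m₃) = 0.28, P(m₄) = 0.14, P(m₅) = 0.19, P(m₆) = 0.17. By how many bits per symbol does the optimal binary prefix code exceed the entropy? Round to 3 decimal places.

Entropy H = −Σ p log₂ p ≈ 2.4802 bits.
Huffman merges: 7/100+7/50→21/100; 3/20+17/100→8/25; 19/100+21/100→2/5; 7/25+8/25→3/5; 2/5+3/5→1. L = 253/100 ≈ 2.5300.
L − H = 2.5300 − 2.4802 = 0.050 bits.

0.050 bits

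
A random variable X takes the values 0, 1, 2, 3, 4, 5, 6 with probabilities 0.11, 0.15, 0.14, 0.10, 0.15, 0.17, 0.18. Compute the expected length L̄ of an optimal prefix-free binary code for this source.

2.82 bits/symbol

Repeatedly combine the two least-probable nodes; the expected code length is the sum of the merged weights.
merge 1/10 + 11/100 → 21/100
merge 7/50 + 3/20 → 29/100
merge 3/20 + 17/100 → 8/25
merge 9/50 + 21/100 → 39/100
merge 29/100 + 8/25 → 61/100
merge 39/100 + 61/100 → 1
L = 21/100 + 29/100 + 8/25 + 39/100 + 61/100 + 1 = 141/50 = 2.82 bits/symbol.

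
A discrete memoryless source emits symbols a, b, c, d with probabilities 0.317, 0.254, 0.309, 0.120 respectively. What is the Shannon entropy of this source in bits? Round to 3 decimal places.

1.918 bits

H = −Σ pᵢ log₂ pᵢ.
−0.317·log₂(0.317) = 0.5254
−0.254·log₂(0.254) = 0.5022
−0.309·log₂(0.309) = 0.5235
−0.120·log₂(0.120) = 0.3671
Sum ≈ 1.9182 → 1.918 bits.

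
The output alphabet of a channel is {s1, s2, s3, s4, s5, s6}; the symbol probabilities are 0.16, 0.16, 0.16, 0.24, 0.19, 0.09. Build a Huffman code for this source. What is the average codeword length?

2.57 bits/symbol

Repeatedly combine the two least-probable nodes; the expected code length is the sum of the merged weights.
merge 9/100 + 4/25 → 1/4
merge 4/25 + 4/25 → 8/25
merge 19/100 + 6/25 → 43/100
merge 1/4 + 8/25 → 57/100
merge 43/100 + 57/100 → 1
L = 1/4 + 8/25 + 43/100 + 57/100 + 1 = 257/100 = 2.57 bits/symbol.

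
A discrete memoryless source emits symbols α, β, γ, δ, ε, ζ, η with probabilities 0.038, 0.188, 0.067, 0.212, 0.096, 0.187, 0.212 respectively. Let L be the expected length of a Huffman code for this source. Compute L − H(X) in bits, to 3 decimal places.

0.061 bits

Entropy H = −Σ p log₂ p ≈ 2.6196 bits.
Huffman merges: 19/500+67/1000→21/200; 12/125+21/200→201/1000; 187/1000+47/250→3/8; 201/1000+53/250→413/1000; 53/250+3/8→587/1000; 413/1000+587/1000→1. L = 2681/1000 ≈ 2.6810.
L − H = 2.6810 − 2.6196 = 0.061 bits.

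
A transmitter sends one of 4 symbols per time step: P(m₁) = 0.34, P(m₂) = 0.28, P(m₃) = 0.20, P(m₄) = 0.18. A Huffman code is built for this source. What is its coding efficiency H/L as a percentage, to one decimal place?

97.7%

Entropy H = −Σ p log₂ p ≈ 1.9531 bits.
Huffman merges: 9/50+1/5→19/50; 7/25+17/50→31/50; 19/50+31/50→1. L = 2 ≈ 2.0000.
Efficiency = H/L = 1.9531/2.0000 = 97.7%.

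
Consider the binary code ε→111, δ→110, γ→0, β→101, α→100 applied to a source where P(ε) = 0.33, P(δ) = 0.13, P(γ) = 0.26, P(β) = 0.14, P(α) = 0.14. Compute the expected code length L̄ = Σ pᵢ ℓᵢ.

2.48 bits/symbol

L̄ = Σ pᵢ·ℓᵢ = 0.33·3 + 0.13·3 + 0.26·1 + 0.14·3 + 0.14·3 = 2.48 bits/symbol.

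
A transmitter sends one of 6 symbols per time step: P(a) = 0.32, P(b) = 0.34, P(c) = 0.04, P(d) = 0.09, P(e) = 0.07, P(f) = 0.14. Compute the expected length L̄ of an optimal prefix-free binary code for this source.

2.31 bits/symbol

Repeatedly combine the two least-probable nodes; the expected code length is the sum of the merged weights.
merge 1/25 + 7/100 → 11/100
merge 9/100 + 11/100 → 1/5
merge 7/50 + 1/5 → 17/50
merge 8/25 + 17/50 → 33/50
merge 17/50 + 33/50 → 1
L = 11/100 + 1/5 + 17/50 + 33/50 + 1 = 231/100 = 2.31 bits/symbol.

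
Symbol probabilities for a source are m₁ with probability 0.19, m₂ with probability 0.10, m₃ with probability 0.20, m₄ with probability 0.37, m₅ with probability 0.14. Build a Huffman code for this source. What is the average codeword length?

2.24 bits/symbol

Repeatedly combine the two least-probable nodes; the expected code length is the sum of the merged weights.
merge 1/10 + 7/50 → 6/25
merge 19/100 + 1/5 → 39/100
merge 6/25 + 37/100 → 61/100
merge 39/100 + 61/100 → 1
L = 6/25 + 39/100 + 61/100 + 1 = 56/25 = 2.24 bits/symbol.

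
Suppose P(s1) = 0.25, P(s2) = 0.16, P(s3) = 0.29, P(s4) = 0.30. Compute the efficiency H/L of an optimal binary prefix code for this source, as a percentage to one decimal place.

Entropy H = −Σ p log₂ p ≈ 1.9620 bits.
Huffman merges: 4/25+1/4→41/100; 29/100+3/10→59/100; 41/100+59/100→1. L = 2 ≈ 2.0000.
Efficiency = H/L = 1.9620/2.0000 = 98.1%.

98.1%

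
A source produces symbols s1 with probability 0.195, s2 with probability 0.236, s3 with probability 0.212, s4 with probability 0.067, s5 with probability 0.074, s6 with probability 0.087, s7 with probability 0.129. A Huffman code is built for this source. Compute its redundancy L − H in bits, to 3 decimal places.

0.040 bits

Entropy H = −Σ p log₂ p ≈ 2.6528 bits.
Huffman merges: 67/1000+37/500→141/1000; 87/1000+129/1000→27/125; 141/1000+39/200→42/125; 53/250+27/125→107/250; 59/250+42/125→143/250; 107/250+143/250→1. L = 2693/1000 ≈ 2.6930.
L − H = 2.6930 − 2.6528 = 0.040 bits.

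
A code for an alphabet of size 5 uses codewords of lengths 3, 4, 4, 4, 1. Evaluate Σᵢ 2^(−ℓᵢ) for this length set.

With common denominator 2^4 = 16: Σ 2^(−ℓᵢ) = 2/16 + 1/16 + 1/16 + 1/16 + 8/16 = 13/16 = 0.8125.

0.8125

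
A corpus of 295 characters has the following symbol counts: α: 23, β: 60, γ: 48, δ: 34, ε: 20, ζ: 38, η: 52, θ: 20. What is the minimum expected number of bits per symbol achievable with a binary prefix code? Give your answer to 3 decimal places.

2.932 bits/symbol

Probabilities are the counts divided by 295.
Repeatedly combine the two least-probable nodes; the expected code length is the sum of the merged weights.
merge 4/59 + 4/59 → 8/59
merge 23/295 + 34/295 → 57/295
merge 38/295 + 8/59 → 78/295
merge 48/295 + 52/295 → 20/59
merge 57/295 + 12/59 → 117/295
merge 78/295 + 20/59 → 178/295
merge 117/295 + 178/295 → 1
L = 8/59 + 57/295 + 78/295 + 20/59 + 117/295 + 178/295 + 1 = 173/59 ≈ 2.932 bits/symbol.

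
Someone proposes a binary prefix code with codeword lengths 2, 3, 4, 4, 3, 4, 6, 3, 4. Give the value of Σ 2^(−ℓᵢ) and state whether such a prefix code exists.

0.890625; yes

With common denominator 2^6 = 64: Σ 2^(−ℓᵢ) = 16/64 + 8/64 + 4/64 + 4/64 + 8/64 + 4/64 + 1/64 + 8/64 + 4/64 = 57/64 = 0.890625.
Kraft's inequality requires Σ ≤ 1; here Σ = 0.890625 ≤ 1, so such a prefix code exists.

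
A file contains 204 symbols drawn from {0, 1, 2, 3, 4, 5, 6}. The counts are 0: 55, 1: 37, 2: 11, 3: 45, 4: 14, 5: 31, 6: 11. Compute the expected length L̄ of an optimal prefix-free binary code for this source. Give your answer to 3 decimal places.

Probabilities are the counts divided by 204.
Repeatedly combine the two least-probable nodes; the expected code length is the sum of the merged weights.
merge 11/204 + 11/204 → 11/102
merge 7/102 + 11/102 → 3/17
merge 31/204 + 3/17 → 67/204
merge 37/204 + 15/68 → 41/102
merge 55/204 + 67/204 → 61/102
merge 41/102 + 61/102 → 1
L = 11/102 + 3/17 + 67/204 + 41/102 + 61/102 + 1 = 533/204 ≈ 2.613 bits/symbol.

2.613 bits/symbol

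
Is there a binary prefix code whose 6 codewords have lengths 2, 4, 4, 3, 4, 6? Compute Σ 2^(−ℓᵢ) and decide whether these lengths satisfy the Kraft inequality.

With common denominator 2^6 = 64: Σ 2^(−ℓᵢ) = 16/64 + 4/64 + 4/64 + 8/64 + 4/64 + 1/64 = 37/64 = 0.578125.
Kraft's inequality requires Σ ≤ 1; here Σ = 0.578125 ≤ 1, so such a prefix code exists.

0.578125; yes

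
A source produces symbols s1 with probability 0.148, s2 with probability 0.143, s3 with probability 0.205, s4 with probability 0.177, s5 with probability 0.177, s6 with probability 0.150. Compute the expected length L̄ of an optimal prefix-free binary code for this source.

Repeatedly combine the two least-probable nodes; the expected code length is the sum of the merged weights.
merge 143/1000 + 37/250 → 291/1000
merge 3/20 + 177/1000 → 327/1000
merge 177/1000 + 41/200 → 191/500
merge 291/1000 + 327/1000 → 309/500
merge 191/500 + 309/500 → 1
L = 291/1000 + 327/1000 + 191/500 + 309/500 + 1 = 1309/500 = 2.618 bits/symbol.

2.618 bits/symbol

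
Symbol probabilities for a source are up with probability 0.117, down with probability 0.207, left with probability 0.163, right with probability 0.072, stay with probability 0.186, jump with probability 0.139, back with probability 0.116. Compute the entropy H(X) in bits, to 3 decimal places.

H = −Σ pᵢ log₂ pᵢ.
−0.117·log₂(0.117) = 0.3622
−0.207·log₂(0.207) = 0.4704
−0.163·log₂(0.163) = 0.4266
−0.072·log₂(0.072) = 0.2733
−0.186·log₂(0.186) = 0.4514
−0.139·log₂(0.139) = 0.3957
−0.116·log₂(0.116) = 0.3605
Sum ≈ 2.7400 → 2.740 bits.

2.740 bits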